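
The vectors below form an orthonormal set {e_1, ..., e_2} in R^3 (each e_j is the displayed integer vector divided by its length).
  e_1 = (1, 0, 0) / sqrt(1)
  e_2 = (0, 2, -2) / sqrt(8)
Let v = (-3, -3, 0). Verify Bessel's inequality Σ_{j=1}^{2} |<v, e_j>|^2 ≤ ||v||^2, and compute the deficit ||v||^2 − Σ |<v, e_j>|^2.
Σ |<v, e_j>|^2 = 27/2; ||v||^2 = 18; deficit = 9/2

Write each e_j = u_j / sqrt(<u_j, u_j>) where u_j is the displayed integer vector. Then <v, e_j> = <v, u_j> / sqrt(<u_j, u_j>), so |<v, e_j>|^2 = <v, u_j>^2 / <u_j, u_j>.
Coefficients: <v, e_1> = -3/sqrt(1), <v, e_2> = -6/sqrt(8).
Square and sum: Σ |<v, e_j>|^2 = 27/2.
Compute ||v||^2 = v·v = 18.
Deficit = 18 − 27/2 = 9/2 ≥ 0, confirming Bessel's inequality. (The deficit equals ||v − Σ <v,e_j> e_j||^2, the squared distance from v to span{e_j}.)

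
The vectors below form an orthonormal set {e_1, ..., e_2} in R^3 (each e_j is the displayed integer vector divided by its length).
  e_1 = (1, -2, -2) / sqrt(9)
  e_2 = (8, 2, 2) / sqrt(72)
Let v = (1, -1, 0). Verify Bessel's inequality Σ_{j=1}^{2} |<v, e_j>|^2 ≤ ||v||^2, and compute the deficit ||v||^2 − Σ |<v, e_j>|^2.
Σ |<v, e_j>|^2 = 3/2; ||v||^2 = 2; deficit = 1/2

Write each e_j = u_j / sqrt(<u_j, u_j>) where u_j is the displayed integer vector. Then <v, e_j> = <v, u_j> / sqrt(<u_j, u_j>), so |<v, e_j>|^2 = <v, u_j>^2 / <u_j, u_j>.
Coefficients: <v, e_1> = 3/sqrt(9), <v, e_2> = 6/sqrt(72).
Square and sum: Σ |<v, e_j>|^2 = 3/2.
Compute ||v||^2 = v·v = 2.
Deficit = 2 − 3/2 = 1/2 ≥ 0, confirming Bessel's inequality. (The deficit equals ||v − Σ <v,e_j> e_j||^2, the squared distance from v to span{e_j}.)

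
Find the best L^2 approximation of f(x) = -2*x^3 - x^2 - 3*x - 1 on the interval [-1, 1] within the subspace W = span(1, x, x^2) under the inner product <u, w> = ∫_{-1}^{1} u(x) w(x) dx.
g(x) = -x^2 - 21*x/5 - 1

The best approximation g ∈ W is the orthogonal projection of f onto W. Writing g = a_0 + a_1 x + a_2 x^2, the coefficients solve the normal equations G · a = b where
  G_{ij} = <φ_i, φ_j> and b_i = <f, φ_i>, with φ_0 = 1, φ_1 = x, φ_2 = x^2.
G =
  [2, 0, 2/3]
  [0, 2/3, 0]
  [2/3, 0, 2/5],
b = (-8/3, -14/5, -16/15).
Solving gives a_0 = -1, a_1 = -21/5, a_2 = -1, so
  g(x) = -x^2 - 21*x/5 - 1.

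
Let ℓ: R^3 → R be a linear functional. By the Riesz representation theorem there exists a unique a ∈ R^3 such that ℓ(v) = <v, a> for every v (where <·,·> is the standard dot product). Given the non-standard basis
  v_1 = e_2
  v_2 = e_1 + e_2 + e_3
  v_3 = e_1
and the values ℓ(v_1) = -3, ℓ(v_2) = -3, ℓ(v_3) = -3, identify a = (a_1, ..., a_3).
a = (-3, -3, 3)

Write a = (a_1, ..., a_3) in the standard basis. For each basis vector v_i, ℓ(v_i) = <v_i, a> is a linear equation in the a_j's. Collect the n equations into a matrix system V a = ℓ, where row i of V is v_i (expressed in the standard basis). Since V is invertible (lower-triangular with 1s on the diagonal, up to permutation), solve by back-substitution:
  V =
[[0, 1, 0],
 [1, 1, 1],
 [1, 0, 0]]
  V a = (-3, -3, -3)
Solving gives a = (-3, -3, 3).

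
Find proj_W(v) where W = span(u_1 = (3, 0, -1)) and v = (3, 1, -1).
proj_W(v) = (3, 0, -1)

Set up U = [u_1 | ... | u_1] ∈ R^(3×1). The projector onto W = col(U) is P = U (U^T U)^(-1) U^T.
Compute U^T U =
  [10],
and U^T v = (10).
Solve U^T U · c = U^T v for the coefficients: c = (1). The projection is proj_W(v) = U c.
Check: (v - proj_W(v)) · u_1 = 0  (should be 0).
Result: proj_W(v) = (3, 0, -1).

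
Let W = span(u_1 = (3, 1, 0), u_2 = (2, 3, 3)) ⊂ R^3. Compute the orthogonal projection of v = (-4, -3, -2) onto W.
proj_W(v) = (-559/139, -408/139, -285/139)

Set up U = [u_1 | ... | u_2] ∈ R^(3×2). The projector onto W = col(U) is P = U (U^T U)^(-1) U^T.
Compute U^T U =
  [10, 9]
  [9, 22],
and U^T v = (-15, -23).
Solve U^T U · c = U^T v for the coefficients: c = (-123/139, -95/139). The projection is proj_W(v) = U c.
Check: (v - proj_W(v)) · u_1 = 0  (should be 0).
Check: (v - proj_W(v)) · u_2 = 0  (should be 0).
Result: proj_W(v) = (-559/139, -408/139, -285/139).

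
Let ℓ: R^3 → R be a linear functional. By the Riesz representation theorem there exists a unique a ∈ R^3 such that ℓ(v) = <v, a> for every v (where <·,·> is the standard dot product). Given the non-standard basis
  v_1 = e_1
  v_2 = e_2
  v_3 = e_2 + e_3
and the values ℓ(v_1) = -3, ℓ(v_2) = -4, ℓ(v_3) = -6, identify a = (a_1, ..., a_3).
a = (-3, -4, -2)

Write a = (a_1, ..., a_3) in the standard basis. For each basis vector v_i, ℓ(v_i) = <v_i, a> is a linear equation in the a_j's. Collect the n equations into a matrix system V a = ℓ, where row i of V is v_i (expressed in the standard basis). Since V is invertible (lower-triangular with 1s on the diagonal, up to permutation), solve by back-substitution:
  V =
[[1, 0, 0],
 [0, 1, 0],
 [0, 1, 1]]
  V a = (-3, -4, -6)
Solving gives a = (-3, -4, -2).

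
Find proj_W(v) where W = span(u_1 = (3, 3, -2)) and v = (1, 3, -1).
proj_W(v) = (21/11, 21/11, -14/11)

Set up U = [u_1 | ... | u_1] ∈ R^(3×1). The projector onto W = col(U) is P = U (U^T U)^(-1) U^T.
Compute U^T U =
  [22],
and U^T v = (14).
Solve U^T U · c = U^T v for the coefficients: c = (7/11). The projection is proj_W(v) = U c.
Check: (v - proj_W(v)) · u_1 = 0  (should be 0).
Result: proj_W(v) = (21/11, 21/11, -14/11).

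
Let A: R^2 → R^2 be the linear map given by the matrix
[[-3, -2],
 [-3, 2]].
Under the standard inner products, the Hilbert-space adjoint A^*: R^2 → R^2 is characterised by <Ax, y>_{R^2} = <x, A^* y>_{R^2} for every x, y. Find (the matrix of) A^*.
A^* = A^T =
[[-3, -3],
 [-2, 2]]

For real matrices with standard dot products, the defining identity <Ax, y> = <x, A^* y> gives (Ax)^T y = x^T (A^*) y, i.e. x^T A^T y = x^T (A^*) y. Since this holds for all x, y, we must have A^* = A^T. Therefore
A^* =
[[-3, -3],
 [-2, 2]].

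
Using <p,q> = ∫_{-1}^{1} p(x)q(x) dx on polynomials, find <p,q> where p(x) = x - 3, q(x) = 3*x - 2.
<p,q> = 14

Expand the product: p(x)·q(x) = 3*x^2 - 11*x + 6.
∫_{-1}^{1} of each monomial x^k gives [2/(k+1) if k even, 0 if k odd]. Integrating term-by-term (or equivalently evaluating the antiderivative F(x) = x^3 - 11*x^2/2 + 6*x at the endpoints):
  F(1) − F(−1) = 3/2 − (-25/2) = 14.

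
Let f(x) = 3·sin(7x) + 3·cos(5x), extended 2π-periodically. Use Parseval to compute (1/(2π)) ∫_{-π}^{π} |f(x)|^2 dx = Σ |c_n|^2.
Σ |c_n|^2 = 9

Expand |f|^2 and use orthogonality of {sin(nx), cos(mx)} on [-π, π]:
  ∫_{-π}^{π} sin(nx)^2 dx = π, ∫ cos(mx)^2 dx = π, and cross terms integrate to 0.
So ∫_{-π}^{π} f(x)^2 dx = 3^2 · π + 3^2 · π = (9 + 9)π.
Divide by 2π: (9 + 9)/2 = 9.
By Parseval, this equals Σ |c_n|^2.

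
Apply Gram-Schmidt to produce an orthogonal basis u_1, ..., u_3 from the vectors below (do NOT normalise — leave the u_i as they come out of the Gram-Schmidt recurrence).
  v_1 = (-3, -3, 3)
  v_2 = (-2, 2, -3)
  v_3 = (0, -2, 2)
Orthogonal basis:
  u_1 = (-3, -3, 3)
  u_2 = (-3, 1, -2)
  u_3 = (1/21, -5/21, -4/21)

Apply the Gram-Schmidt recurrence
  u_1 = v_1
  u_i = v_i − Σ_{j<i} ((v_i · u_j) / (u_j · u_j)) · u_j.

Step by step this gives:
  u_1 = (-3, -3, 3)
  u_2 = (-3, 1, -2)
  u_3 = (1/21, -5/21, -4/21)

Orthogonality check:
  u_2 · u_1 = 0 (should be 0)
  u_3 · u_1 = 0 (should be 0)
  u_3 · u_2 = 0 (should be 0)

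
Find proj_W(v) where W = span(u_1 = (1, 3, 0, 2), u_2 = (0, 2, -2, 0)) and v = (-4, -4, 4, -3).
proj_W(v) = (-20/19, -106/19, 46/19, -40/19)

Set up U = [u_1 | ... | u_2] ∈ R^(4×2). The projector onto W = col(U) is P = U (U^T U)^(-1) U^T.
Compute U^T U =
  [14, 6]
  [6, 8],
and U^T v = (-22, -16).
Solve U^T U · c = U^T v for the coefficients: c = (-20/19, -23/19). The projection is proj_W(v) = U c.
Check: (v - proj_W(v)) · u_1 = 0  (should be 0).
Check: (v - proj_W(v)) · u_2 = 0  (should be 0).
Result: proj_W(v) = (-20/19, -106/19, 46/19, -40/19).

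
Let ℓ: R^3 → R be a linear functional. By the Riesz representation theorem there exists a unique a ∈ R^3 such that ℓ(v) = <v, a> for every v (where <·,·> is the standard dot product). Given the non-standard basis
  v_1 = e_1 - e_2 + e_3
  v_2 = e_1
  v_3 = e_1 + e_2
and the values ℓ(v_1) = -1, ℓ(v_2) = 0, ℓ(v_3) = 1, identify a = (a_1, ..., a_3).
a = (0, 1, 0)

Write a = (a_1, ..., a_3) in the standard basis. For each basis vector v_i, ℓ(v_i) = <v_i, a> is a linear equation in the a_j's. Collect the n equations into a matrix system V a = ℓ, where row i of V is v_i (expressed in the standard basis). Since V is invertible (lower-triangular with 1s on the diagonal, up to permutation), solve by back-substitution:
  V =
[[1, -1, 1],
 [1, 0, 0],
 [1, 1, 0]]
  V a = (-1, 0, 1)
Solving gives a = (0, 1, 0).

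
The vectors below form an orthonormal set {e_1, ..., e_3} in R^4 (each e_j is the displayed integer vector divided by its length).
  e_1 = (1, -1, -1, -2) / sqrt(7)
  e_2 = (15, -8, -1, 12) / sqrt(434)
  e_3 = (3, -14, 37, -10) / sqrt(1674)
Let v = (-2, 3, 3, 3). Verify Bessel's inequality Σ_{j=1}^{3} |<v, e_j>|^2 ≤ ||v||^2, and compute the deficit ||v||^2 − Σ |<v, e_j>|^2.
Σ |<v, e_j>|^2 = 89/3; ||v||^2 = 31; deficit = 4/3

Write each e_j = u_j / sqrt(<u_j, u_j>) where u_j is the displayed integer vector. Then <v, e_j> = <v, u_j> / sqrt(<u_j, u_j>), so |<v, e_j>|^2 = <v, u_j>^2 / <u_j, u_j>.
Coefficients: <v, e_1> = -14/sqrt(7), <v, e_2> = -21/sqrt(434), <v, e_3> = 33/sqrt(1674).
Square and sum: Σ |<v, e_j>|^2 = 89/3.
Compute ||v||^2 = v·v = 31.
Deficit = 31 − 89/3 = 4/3 ≥ 0, confirming Bessel's inequality. (The deficit equals ||v − Σ <v,e_j> e_j||^2, the squared distance from v to span{e_j}.)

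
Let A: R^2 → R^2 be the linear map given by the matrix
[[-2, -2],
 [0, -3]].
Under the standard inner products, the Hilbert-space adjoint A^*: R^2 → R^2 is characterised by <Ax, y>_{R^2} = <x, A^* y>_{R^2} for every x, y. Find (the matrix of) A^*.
A^* = A^T =
[[-2, 0],
 [-2, -3]]

For real matrices with standard dot products, the defining identity <Ax, y> = <x, A^* y> gives (Ax)^T y = x^T (A^*) y, i.e. x^T A^T y = x^T (A^*) y. Since this holds for all x, y, we must have A^* = A^T. Therefore
A^* =
[[-2, 0],
 [-2, -3]].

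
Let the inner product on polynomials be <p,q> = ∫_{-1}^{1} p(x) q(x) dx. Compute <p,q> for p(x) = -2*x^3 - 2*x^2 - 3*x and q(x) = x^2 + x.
<p,q> = -18/5

Expand the product: p(x)·q(x) = -2*x^5 - 4*x^4 - 5*x^3 - 3*x^2.
∫_{-1}^{1} of each monomial x^k gives [2/(k+1) if k even, 0 if k odd]. Integrating term-by-term (or equivalently evaluating the antiderivative F(x) = -x^6/3 - 4*x^5/5 - 5*x^4/4 - x^3 at the endpoints):
  F(1) − F(−1) = -203/60 − (13/60) = -18/5.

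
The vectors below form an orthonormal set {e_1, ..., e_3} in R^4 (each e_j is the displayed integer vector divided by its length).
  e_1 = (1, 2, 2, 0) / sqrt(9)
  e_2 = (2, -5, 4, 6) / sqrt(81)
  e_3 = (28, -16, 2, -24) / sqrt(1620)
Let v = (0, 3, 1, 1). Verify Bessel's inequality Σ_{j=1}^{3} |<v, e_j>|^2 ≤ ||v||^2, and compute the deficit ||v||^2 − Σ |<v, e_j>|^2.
Σ |<v, e_j>|^2 = 94/9; ||v||^2 = 11; deficit = 5/9

Write each e_j = u_j / sqrt(<u_j, u_j>) where u_j is the displayed integer vector. Then <v, e_j> = <v, u_j> / sqrt(<u_j, u_j>), so |<v, e_j>|^2 = <v, u_j>^2 / <u_j, u_j>.
Coefficients: <v, e_1> = 8/sqrt(9), <v, e_2> = -5/sqrt(81), <v, e_3> = -70/sqrt(1620).
Square and sum: Σ |<v, e_j>|^2 = 94/9.
Compute ||v||^2 = v·v = 11.
Deficit = 11 − 94/9 = 5/9 ≥ 0, confirming Bessel's inequality. (The deficit equals ||v − Σ <v,e_j> e_j||^2, the squared distance from v to span{e_j}.)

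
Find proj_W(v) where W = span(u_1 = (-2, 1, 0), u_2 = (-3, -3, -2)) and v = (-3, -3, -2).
proj_W(v) = (-3, -3, -2)

Set up U = [u_1 | ... | u_2] ∈ R^(3×2). The projector onto W = col(U) is P = U (U^T U)^(-1) U^T.
Compute U^T U =
  [5, 3]
  [3, 22],
and U^T v = (3, 22).
Solve U^T U · c = U^T v for the coefficients: c = (0, 1). The projection is proj_W(v) = U c.
Check: (v - proj_W(v)) · u_1 = 0  (should be 0).
Check: (v - proj_W(v)) · u_2 = 0  (should be 0).
Result: proj_W(v) = (-3, -3, -2).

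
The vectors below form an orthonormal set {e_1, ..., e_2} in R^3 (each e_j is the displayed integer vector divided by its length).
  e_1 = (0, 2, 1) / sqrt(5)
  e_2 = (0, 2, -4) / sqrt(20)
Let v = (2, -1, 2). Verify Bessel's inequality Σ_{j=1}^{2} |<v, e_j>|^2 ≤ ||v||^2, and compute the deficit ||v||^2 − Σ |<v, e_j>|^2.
Σ |<v, e_j>|^2 = 5; ||v||^2 = 9; deficit = 4

Write each e_j = u_j / sqrt(<u_j, u_j>) where u_j is the displayed integer vector. Then <v, e_j> = <v, u_j> / sqrt(<u_j, u_j>), so |<v, e_j>|^2 = <v, u_j>^2 / <u_j, u_j>.
Coefficients: <v, e_1> = 0/sqrt(5), <v, e_2> = -10/sqrt(20).
Square and sum: Σ |<v, e_j>|^2 = 5.
Compute ||v||^2 = v·v = 9.
Deficit = 9 − 5 = 4 ≥ 0, confirming Bessel's inequality. (The deficit equals ||v − Σ <v,e_j> e_j||^2, the squared distance from v to span{e_j}.)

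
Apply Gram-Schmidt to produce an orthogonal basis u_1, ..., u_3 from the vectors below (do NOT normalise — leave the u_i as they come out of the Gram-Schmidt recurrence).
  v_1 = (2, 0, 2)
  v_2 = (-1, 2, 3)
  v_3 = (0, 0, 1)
Orthogonal basis:
  u_1 = (2, 0, 2)
  u_2 = (-2, 2, 2)
  u_3 = (-1/6, -1/3, 1/6)

Apply the Gram-Schmidt recurrence
  u_1 = v_1
  u_i = v_i − Σ_{j<i} ((v_i · u_j) / (u_j · u_j)) · u_j.

Step by step this gives:
  u_1 = (2, 0, 2)
  u_2 = (-2, 2, 2)
  u_3 = (-1/6, -1/3, 1/6)

Orthogonality check:
  u_2 · u_1 = 0 (should be 0)
  u_3 · u_1 = 0 (should be 0)
  u_3 · u_2 = 0 (should be 0)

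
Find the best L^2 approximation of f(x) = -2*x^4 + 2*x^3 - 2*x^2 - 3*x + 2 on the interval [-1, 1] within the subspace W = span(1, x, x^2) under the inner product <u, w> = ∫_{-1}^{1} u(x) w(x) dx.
g(x) = -26*x^2/7 - 9*x/5 + 76/35

The best approximation g ∈ W is the orthogonal projection of f onto W. Writing g = a_0 + a_1 x + a_2 x^2, the coefficients solve the normal equations G · a = b where
  G_{ij} = <φ_i, φ_j> and b_i = <f, φ_i>, with φ_0 = 1, φ_1 = x, φ_2 = x^2.
G =
  [2, 0, 2/3]
  [0, 2/3, 0]
  [2/3, 0, 2/5],
b = (28/15, -6/5, -4/105).
Solving gives a_0 = 76/35, a_1 = -9/5, a_2 = -26/7, so
  g(x) = -26*x^2/7 - 9*x/5 + 76/35.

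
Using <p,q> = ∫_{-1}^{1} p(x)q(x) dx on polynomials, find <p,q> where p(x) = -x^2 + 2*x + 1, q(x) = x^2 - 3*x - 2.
<p,q> = -32/5

Expand the product: p(x)·q(x) = -x^4 + 5*x^3 - 3*x^2 - 7*x - 2.
∫_{-1}^{1} of each monomial x^k gives [2/(k+1) if k even, 0 if k odd]. Integrating term-by-term (or equivalently evaluating the antiderivative F(x) = -x^5/5 + 5*x^4/4 - x^3 - 7*x^2/2 - 2*x at the endpoints):
  F(1) − F(−1) = -109/20 − (19/20) = -32/5.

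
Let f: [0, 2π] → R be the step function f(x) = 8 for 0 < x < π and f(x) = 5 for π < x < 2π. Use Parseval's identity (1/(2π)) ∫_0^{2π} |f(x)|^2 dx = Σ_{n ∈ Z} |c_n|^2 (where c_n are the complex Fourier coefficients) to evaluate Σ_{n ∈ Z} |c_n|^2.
Σ |c_n|^2 = 89/2

Parseval equates the L^2 energy of f (normalised by 1/(2π)) with the ℓ^2 sum of its Fourier coefficients: (1/(2π)) ∫_0^{2π} |f|^2 = Σ |c_n|^2.
Compute the left side: (1/(2π)) [∫_0^π 8^2 dx + ∫_π^{2π} 5^2 dx] = (1/(2π)) · (64π + 25π) = (64 + 25)/2 = 89/2.
So Σ_{n ∈ Z} |c_n|^2 = 89/2.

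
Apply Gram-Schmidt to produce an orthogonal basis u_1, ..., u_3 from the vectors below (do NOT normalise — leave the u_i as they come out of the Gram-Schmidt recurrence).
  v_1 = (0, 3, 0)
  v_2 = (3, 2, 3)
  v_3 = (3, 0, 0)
Orthogonal basis:
  u_1 = (0, 3, 0)
  u_2 = (3, 0, 3)
  u_3 = (3/2, 0, -3/2)

Apply the Gram-Schmidt recurrence
  u_1 = v_1
  u_i = v_i − Σ_{j<i} ((v_i · u_j) / (u_j · u_j)) · u_j.

Step by step this gives:
  u_1 = (0, 3, 0)
  u_2 = (3, 0, 3)
  u_3 = (3/2, 0, -3/2)

Orthogonality check:
  u_2 · u_1 = 0 (should be 0)
  u_3 · u_1 = 0 (should be 0)
  u_3 · u_2 = 0 (should be 0)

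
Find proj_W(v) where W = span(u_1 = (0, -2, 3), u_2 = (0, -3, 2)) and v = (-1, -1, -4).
proj_W(v) = (0, -1, -4)

Set up U = [u_1 | ... | u_2] ∈ R^(3×2). The projector onto W = col(U) is P = U (U^T U)^(-1) U^T.
Compute U^T U =
  [13, 12]
  [12, 13],
and U^T v = (-10, -5).
Solve U^T U · c = U^T v for the coefficients: c = (-14/5, 11/5). The projection is proj_W(v) = U c.
Check: (v - proj_W(v)) · u_1 = 0  (should be 0).
Check: (v - proj_W(v)) · u_2 = 0  (should be 0).
Result: proj_W(v) = (0, -1, -4).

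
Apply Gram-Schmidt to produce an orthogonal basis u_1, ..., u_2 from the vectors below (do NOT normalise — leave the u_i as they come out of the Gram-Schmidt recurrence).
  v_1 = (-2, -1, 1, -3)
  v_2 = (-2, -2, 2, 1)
Orthogonal basis:
  u_1 = (-2, -1, 1, -3)
  u_2 = (-4/3, -5/3, 5/3, 2)

Apply the Gram-Schmidt recurrence
  u_1 = v_1
  u_i = v_i − Σ_{j<i} ((v_i · u_j) / (u_j · u_j)) · u_j.

Step by step this gives:
  u_1 = (-2, -1, 1, -3)
  u_2 = (-4/3, -5/3, 5/3, 2)

Orthogonality check:
  u_2 · u_1 = 0 (should be 0)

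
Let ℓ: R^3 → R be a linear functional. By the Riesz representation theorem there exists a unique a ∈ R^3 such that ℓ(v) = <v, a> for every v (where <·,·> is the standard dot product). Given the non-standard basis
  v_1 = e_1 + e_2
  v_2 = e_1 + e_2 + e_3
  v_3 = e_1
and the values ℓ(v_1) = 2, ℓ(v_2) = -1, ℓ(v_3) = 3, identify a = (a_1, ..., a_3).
a = (3, -1, -3)

Write a = (a_1, ..., a_3) in the standard basis. For each basis vector v_i, ℓ(v_i) = <v_i, a> is a linear equation in the a_j's. Collect the n equations into a matrix system V a = ℓ, where row i of V is v_i (expressed in the standard basis). Since V is invertible (lower-triangular with 1s on the diagonal, up to permutation), solve by back-substitution:
  V =
[[1, 1, 0],
 [1, 1, 1],
 [1, 0, 0]]
  V a = (2, -1, 3)
Solving gives a = (3, -1, -3).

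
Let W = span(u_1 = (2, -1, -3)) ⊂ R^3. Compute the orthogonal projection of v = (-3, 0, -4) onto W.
proj_W(v) = (6/7, -3/7, -9/7)

Set up U = [u_1 | ... | u_1] ∈ R^(3×1). The projector onto W = col(U) is P = U (U^T U)^(-1) U^T.
Compute U^T U =
  [14],
and U^T v = (6).
Solve U^T U · c = U^T v for the coefficients: c = (3/7). The projection is proj_W(v) = U c.
Check: (v - proj_W(v)) · u_1 = 0  (should be 0).
Result: proj_W(v) = (6/7, -3/7, -9/7).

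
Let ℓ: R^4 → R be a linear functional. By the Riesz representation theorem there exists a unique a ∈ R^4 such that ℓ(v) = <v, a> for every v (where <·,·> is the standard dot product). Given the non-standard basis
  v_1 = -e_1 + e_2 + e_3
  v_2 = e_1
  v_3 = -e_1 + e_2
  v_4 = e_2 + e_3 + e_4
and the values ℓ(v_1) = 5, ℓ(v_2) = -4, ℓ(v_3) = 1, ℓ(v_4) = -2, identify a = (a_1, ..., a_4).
a = (-4, -3, 4, -3)

Write a = (a_1, ..., a_4) in the standard basis. For each basis vector v_i, ℓ(v_i) = <v_i, a> is a linear equation in the a_j's. Collect the n equations into a matrix system V a = ℓ, where row i of V is v_i (expressed in the standard basis). Since V is invertible (lower-triangular with 1s on the diagonal, up to permutation), solve by back-substitution:
  V =
[[-1, 1, 1, 0],
 [1, 0, 0, 0],
 [-1, 1, 0, 0],
 [0, 1, 1, 1]]
  V a = (5, -4, 1, -2)
Solving gives a = (-4, -3, 4, -3).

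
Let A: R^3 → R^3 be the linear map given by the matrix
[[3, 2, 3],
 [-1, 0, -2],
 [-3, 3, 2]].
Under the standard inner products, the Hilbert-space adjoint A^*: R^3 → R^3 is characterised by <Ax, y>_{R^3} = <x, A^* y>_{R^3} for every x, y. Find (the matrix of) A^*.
A^* = A^T =
[[3, -1, -3],
 [2, 0, 3],
 [3, -2, 2]]

For real matrices with standard dot products, the defining identity <Ax, y> = <x, A^* y> gives (Ax)^T y = x^T (A^*) y, i.e. x^T A^T y = x^T (A^*) y. Since this holds for all x, y, we must have A^* = A^T. Therefore
A^* =
[[3, -1, -3],
 [2, 0, 3],
 [3, -2, 2]].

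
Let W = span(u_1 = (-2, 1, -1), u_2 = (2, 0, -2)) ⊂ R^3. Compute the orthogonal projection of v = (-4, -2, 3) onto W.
proj_W(v) = (-37/11, -1/11, 40/11)

Set up U = [u_1 | ... | u_2] ∈ R^(3×2). The projector onto W = col(U) is P = U (U^T U)^(-1) U^T.
Compute U^T U =
  [6, -2]
  [-2, 8],
and U^T v = (3, -14).
Solve U^T U · c = U^T v for the coefficients: c = (-1/11, -39/22). The projection is proj_W(v) = U c.
Check: (v - proj_W(v)) · u_1 = 0  (should be 0).
Check: (v - proj_W(v)) · u_2 = 0  (should be 0).
Result: proj_W(v) = (-37/11, -1/11, 40/11).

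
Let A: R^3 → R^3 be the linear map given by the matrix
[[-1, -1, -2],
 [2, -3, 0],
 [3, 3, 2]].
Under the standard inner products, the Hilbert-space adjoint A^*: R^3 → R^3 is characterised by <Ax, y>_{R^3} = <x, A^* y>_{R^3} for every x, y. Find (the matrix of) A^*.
A^* = A^T =
[[-1, 2, 3],
 [-1, -3, 3],
 [-2, 0, 2]]

For real matrices with standard dot products, the defining identity <Ax, y> = <x, A^* y> gives (Ax)^T y = x^T (A^*) y, i.e. x^T A^T y = x^T (A^*) y. Since this holds for all x, y, we must have A^* = A^T. Therefore
A^* =
[[-1, 2, 3],
 [-1, -3, 3],
 [-2, 0, 2]].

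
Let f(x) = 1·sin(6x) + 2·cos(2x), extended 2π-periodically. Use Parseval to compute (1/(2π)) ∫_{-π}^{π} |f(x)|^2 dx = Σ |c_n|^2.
Σ |c_n|^2 = 5/2

Expand |f|^2 and use orthogonality of {sin(nx), cos(mx)} on [-π, π]:
  ∫_{-π}^{π} sin(nx)^2 dx = π, ∫ cos(mx)^2 dx = π, and cross terms integrate to 0.
So ∫_{-π}^{π} f(x)^2 dx = 1^2 · π + 2^2 · π = (1 + 4)π.
Divide by 2π: (1 + 4)/2 = 5/2.
By Parseval, this equals Σ |c_n|^2.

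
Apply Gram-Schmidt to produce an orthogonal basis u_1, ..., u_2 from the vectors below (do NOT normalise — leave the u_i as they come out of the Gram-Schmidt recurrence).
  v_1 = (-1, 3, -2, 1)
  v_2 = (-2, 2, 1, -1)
Orthogonal basis:
  u_1 = (-1, 3, -2, 1)
  u_2 = (-5/3, 1, 5/3, -4/3)

Apply the Gram-Schmidt recurrence
  u_1 = v_1
  u_i = v_i − Σ_{j<i} ((v_i · u_j) / (u_j · u_j)) · u_j.

Step by step this gives:
  u_1 = (-1, 3, -2, 1)
  u_2 = (-5/3, 1, 5/3, -4/3)

Orthogonality check:
  u_2 · u_1 = 0 (should be 0)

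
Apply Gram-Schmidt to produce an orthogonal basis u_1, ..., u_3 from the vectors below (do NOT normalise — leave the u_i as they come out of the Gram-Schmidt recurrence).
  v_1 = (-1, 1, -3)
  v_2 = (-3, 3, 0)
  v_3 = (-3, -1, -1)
Orthogonal basis:
  u_1 = (-1, 1, -3)
  u_2 = (-27/11, 27/11, 18/11)
  u_3 = (-2, -2, 0)

Apply the Gram-Schmidt recurrence
  u_1 = v_1
  u_i = v_i − Σ_{j<i} ((v_i · u_j) / (u_j · u_j)) · u_j.

Step by step this gives:
  u_1 = (-1, 1, -3)
  u_2 = (-27/11, 27/11, 18/11)
  u_3 = (-2, -2, 0)

Orthogonality check:
  u_2 · u_1 = 0 (should be 0)
  u_3 · u_1 = 0 (should be 0)
  u_3 · u_2 = 0 (should be 0)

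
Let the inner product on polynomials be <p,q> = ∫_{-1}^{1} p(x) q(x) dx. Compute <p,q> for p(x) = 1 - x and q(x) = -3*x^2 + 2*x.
<p,q> = -10/3

Expand the product: p(x)·q(x) = 3*x^3 - 5*x^2 + 2*x.
∫_{-1}^{1} of each monomial x^k gives [2/(k+1) if k even, 0 if k odd]. Integrating term-by-term (or equivalently evaluating the antiderivative F(x) = 3*x^4/4 - 5*x^3/3 + x^2 at the endpoints):
  F(1) − F(−1) = 1/12 − (41/12) = -10/3.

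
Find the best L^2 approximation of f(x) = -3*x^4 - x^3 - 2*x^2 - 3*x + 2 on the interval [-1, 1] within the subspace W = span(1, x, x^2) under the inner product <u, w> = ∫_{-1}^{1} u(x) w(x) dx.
g(x) = -32*x^2/7 - 18*x/5 + 79/35

The best approximation g ∈ W is the orthogonal projection of f onto W. Writing g = a_0 + a_1 x + a_2 x^2, the coefficients solve the normal equations G · a = b where
  G_{ij} = <φ_i, φ_j> and b_i = <f, φ_i>, with φ_0 = 1, φ_1 = x, φ_2 = x^2.
G =
  [2, 0, 2/3]
  [0, 2/3, 0]
  [2/3, 0, 2/5],
b = (22/15, -12/5, -34/105).
Solving gives a_0 = 79/35, a_1 = -18/5, a_2 = -32/7, so
  g(x) = -32*x^2/7 - 18*x/5 + 79/35.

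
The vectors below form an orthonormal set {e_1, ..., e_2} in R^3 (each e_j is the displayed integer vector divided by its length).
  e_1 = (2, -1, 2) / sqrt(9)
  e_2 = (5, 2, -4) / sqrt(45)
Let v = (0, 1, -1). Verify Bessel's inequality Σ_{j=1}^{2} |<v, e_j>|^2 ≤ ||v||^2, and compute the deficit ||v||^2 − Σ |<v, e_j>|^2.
Σ |<v, e_j>|^2 = 9/5; ||v||^2 = 2; deficit = 1/5

Write each e_j = u_j / sqrt(<u_j, u_j>) where u_j is the displayed integer vector. Then <v, e_j> = <v, u_j> / sqrt(<u_j, u_j>), so |<v, e_j>|^2 = <v, u_j>^2 / <u_j, u_j>.
Coefficients: <v, e_1> = -3/sqrt(9), <v, e_2> = 6/sqrt(45).
Square and sum: Σ |<v, e_j>|^2 = 9/5.
Compute ||v||^2 = v·v = 2.
Deficit = 2 − 9/5 = 1/5 ≥ 0, confirming Bessel's inequality. (The deficit equals ||v − Σ <v,e_j> e_j||^2, the squared distance from v to span{e_j}.)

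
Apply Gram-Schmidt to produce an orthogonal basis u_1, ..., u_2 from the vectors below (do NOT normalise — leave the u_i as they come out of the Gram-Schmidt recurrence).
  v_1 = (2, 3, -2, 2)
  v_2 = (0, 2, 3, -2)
Orthogonal basis:
  u_1 = (2, 3, -2, 2)
  u_2 = (8/21, 18/7, 55/21, -34/21)

Apply the Gram-Schmidt recurrence
  u_1 = v_1
  u_i = v_i − Σ_{j<i} ((v_i · u_j) / (u_j · u_j)) · u_j.

Step by step this gives:
  u_1 = (2, 3, -2, 2)
  u_2 = (8/21, 18/7, 55/21, -34/21)

Orthogonality check:
  u_2 · u_1 = 0 (should be 0)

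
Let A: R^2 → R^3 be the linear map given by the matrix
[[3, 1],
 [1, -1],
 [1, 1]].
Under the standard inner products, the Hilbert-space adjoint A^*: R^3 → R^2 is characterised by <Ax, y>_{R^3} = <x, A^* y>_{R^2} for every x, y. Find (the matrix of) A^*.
A^* = A^T =
[[3, 1, 1],
 [1, -1, 1]]

For real matrices with standard dot products, the defining identity <Ax, y> = <x, A^* y> gives (Ax)^T y = x^T (A^*) y, i.e. x^T A^T y = x^T (A^*) y. Since this holds for all x, y, we must have A^* = A^T. Therefore
A^* =
[[3, 1, 1],
 [1, -1, 1]].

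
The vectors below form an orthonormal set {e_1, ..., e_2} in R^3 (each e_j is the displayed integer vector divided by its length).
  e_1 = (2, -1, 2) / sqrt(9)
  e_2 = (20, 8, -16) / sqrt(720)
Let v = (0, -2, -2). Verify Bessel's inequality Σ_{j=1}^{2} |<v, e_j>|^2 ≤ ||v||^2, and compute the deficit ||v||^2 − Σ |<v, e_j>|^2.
Σ |<v, e_j>|^2 = 4/5; ||v||^2 = 8; deficit = 36/5

Write each e_j = u_j / sqrt(<u_j, u_j>) where u_j is the displayed integer vector. Then <v, e_j> = <v, u_j> / sqrt(<u_j, u_j>), so |<v, e_j>|^2 = <v, u_j>^2 / <u_j, u_j>.
Coefficients: <v, e_1> = -2/sqrt(9), <v, e_2> = 16/sqrt(720).
Square and sum: Σ |<v, e_j>|^2 = 4/5.
Compute ||v||^2 = v·v = 8.
Deficit = 8 − 4/5 = 36/5 ≥ 0, confirming Bessel's inequality. (The deficit equals ||v − Σ <v,e_j> e_j||^2, the squared distance from v to span{e_j}.)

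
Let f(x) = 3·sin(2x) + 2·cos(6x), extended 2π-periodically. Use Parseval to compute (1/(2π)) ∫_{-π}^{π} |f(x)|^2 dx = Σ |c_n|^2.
Σ |c_n|^2 = 13/2

Expand |f|^2 and use orthogonality of {sin(nx), cos(mx)} on [-π, π]:
  ∫_{-π}^{π} sin(nx)^2 dx = π, ∫ cos(mx)^2 dx = π, and cross terms integrate to 0.
So ∫_{-π}^{π} f(x)^2 dx = 3^2 · π + 2^2 · π = (9 + 4)π.
Divide by 2π: (9 + 4)/2 = 13/2.
By Parseval, this equals Σ |c_n|^2.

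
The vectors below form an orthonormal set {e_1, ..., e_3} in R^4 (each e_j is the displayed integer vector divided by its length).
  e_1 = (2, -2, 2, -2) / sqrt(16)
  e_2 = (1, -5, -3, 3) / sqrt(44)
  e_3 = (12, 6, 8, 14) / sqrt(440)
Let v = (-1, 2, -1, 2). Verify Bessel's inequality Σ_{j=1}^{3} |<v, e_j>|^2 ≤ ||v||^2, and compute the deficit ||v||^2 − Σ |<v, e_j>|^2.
Σ |<v, e_j>|^2 = 10; ||v||^2 = 10; deficit = 0

Write each e_j = u_j / sqrt(<u_j, u_j>) where u_j is the displayed integer vector. Then <v, e_j> = <v, u_j> / sqrt(<u_j, u_j>), so |<v, e_j>|^2 = <v, u_j>^2 / <u_j, u_j>.
Coefficients: <v, e_1> = -12/sqrt(16), <v, e_2> = -2/sqrt(44), <v, e_3> = 20/sqrt(440).
Square and sum: Σ |<v, e_j>|^2 = 10.
Compute ||v||^2 = v·v = 10.
Deficit = 10 − 10 = 0 ≥ 0, confirming Bessel's inequality. (The deficit equals ||v − Σ <v,e_j> e_j||^2, the squared distance from v to span{e_j}.)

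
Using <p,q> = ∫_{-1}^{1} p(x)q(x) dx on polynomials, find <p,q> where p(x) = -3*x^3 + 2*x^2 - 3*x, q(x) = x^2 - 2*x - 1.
<p,q> = 88/15

Expand the product: p(x)·q(x) = -3*x^5 + 8*x^4 - 4*x^3 + 4*x^2 + 3*x.
∫_{-1}^{1} of each monomial x^k gives [2/(k+1) if k even, 0 if k odd]. Integrating term-by-term (or equivalently evaluating the antiderivative F(x) = -x^6/2 + 8*x^5/5 - x^4 + 4*x^3/3 + 3*x^2/2 at the endpoints):
  F(1) − F(−1) = 44/15 − (-44/15) = 88/15.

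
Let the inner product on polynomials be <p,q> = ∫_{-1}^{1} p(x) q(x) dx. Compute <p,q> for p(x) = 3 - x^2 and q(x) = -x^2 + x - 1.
<p,q> = -104/15

Expand the product: p(x)·q(x) = x^4 - x^3 - 2*x^2 + 3*x - 3.
∫_{-1}^{1} of each monomial x^k gives [2/(k+1) if k even, 0 if k odd]. Integrating term-by-term (or equivalently evaluating the antiderivative F(x) = x^5/5 - x^4/4 - 2*x^3/3 + 3*x^2/2 - 3*x at the endpoints):
  F(1) − F(−1) = -133/60 − (283/60) = -104/15.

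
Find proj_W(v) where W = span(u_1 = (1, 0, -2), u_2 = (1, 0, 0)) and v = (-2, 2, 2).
proj_W(v) = (-2, 0, 2)

Set up U = [u_1 | ... | u_2] ∈ R^(3×2). The projector onto W = col(U) is P = U (U^T U)^(-1) U^T.
Compute U^T U =
  [5, 1]
  [1, 1],
and U^T v = (-6, -2).
Solve U^T U · c = U^T v for the coefficients: c = (-1, -1). The projection is proj_W(v) = U c.
Check: (v - proj_W(v)) · u_1 = 0  (should be 0).
Check: (v - proj_W(v)) · u_2 = 0  (should be 0).
Result: proj_W(v) = (-2, 0, 2).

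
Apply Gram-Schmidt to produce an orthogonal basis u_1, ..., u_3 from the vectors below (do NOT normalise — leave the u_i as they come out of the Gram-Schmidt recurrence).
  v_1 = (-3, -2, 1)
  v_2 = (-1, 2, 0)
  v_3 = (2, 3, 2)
Orthogonal basis:
  u_1 = (-3, -2, 1)
  u_2 = (-17/14, 13/7, 1/14)
  u_3 = (2/3, 1/3, 8/3)

Apply the Gram-Schmidt recurrence
  u_1 = v_1
  u_i = v_i − Σ_{j<i} ((v_i · u_j) / (u_j · u_j)) · u_j.

Step by step this gives:
  u_1 = (-3, -2, 1)
  u_2 = (-17/14, 13/7, 1/14)
  u_3 = (2/3, 1/3, 8/3)

Orthogonality check:
  u_2 · u_1 = 0 (should be 0)
  u_3 · u_1 = 0 (should be 0)
  u_3 · u_2 = 0 (should be 0)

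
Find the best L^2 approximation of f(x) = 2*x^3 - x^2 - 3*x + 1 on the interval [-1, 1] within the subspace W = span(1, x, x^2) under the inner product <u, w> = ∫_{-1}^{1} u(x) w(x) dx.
g(x) = -x^2 - 9*x/5 + 1

The best approximation g ∈ W is the orthogonal projection of f onto W. Writing g = a_0 + a_1 x + a_2 x^2, the coefficients solve the normal equations G · a = b where
  G_{ij} = <φ_i, φ_j> and b_i = <f, φ_i>, with φ_0 = 1, φ_1 = x, φ_2 = x^2.
G =
  [2, 0, 2/3]
  [0, 2/3, 0]
  [2/3, 0, 2/5],
b = (4/3, -6/5, 4/15).
Solving gives a_0 = 1, a_1 = -9/5, a_2 = -1, so
  g(x) = -x^2 - 9*x/5 + 1.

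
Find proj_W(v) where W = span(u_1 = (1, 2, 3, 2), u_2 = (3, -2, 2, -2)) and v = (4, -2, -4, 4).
proj_W(v) = (-72/377, -176/377, -244/377, -176/377)

Set up U = [u_1 | ... | u_2] ∈ R^(4×2). The projector onto W = col(U) is P = U (U^T U)^(-1) U^T.
Compute U^T U =
  [18, 1]
  [1, 21],
and U^T v = (-4, 0).
Solve U^T U · c = U^T v for the coefficients: c = (-84/377, 4/377). The projection is proj_W(v) = U c.
Check: (v - proj_W(v)) · u_1 = 0  (should be 0).
Check: (v - proj_W(v)) · u_2 = 0  (should be 0).
Result: proj_W(v) = (-72/377, -176/377, -244/377, -176/377).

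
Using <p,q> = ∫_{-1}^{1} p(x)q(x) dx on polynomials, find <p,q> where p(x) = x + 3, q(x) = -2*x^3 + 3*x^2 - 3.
<p,q> = -64/5

Expand the product: p(x)·q(x) = -2*x^4 - 3*x^3 + 9*x^2 - 3*x - 9.
∫_{-1}^{1} of each monomial x^k gives [2/(k+1) if k even, 0 if k odd]. Integrating term-by-term (or equivalently evaluating the antiderivative F(x) = -2*x^5/5 - 3*x^4/4 + 3*x^3 - 3*x^2/2 - 9*x at the endpoints):
  F(1) − F(−1) = -173/20 − (83/20) = -64/5.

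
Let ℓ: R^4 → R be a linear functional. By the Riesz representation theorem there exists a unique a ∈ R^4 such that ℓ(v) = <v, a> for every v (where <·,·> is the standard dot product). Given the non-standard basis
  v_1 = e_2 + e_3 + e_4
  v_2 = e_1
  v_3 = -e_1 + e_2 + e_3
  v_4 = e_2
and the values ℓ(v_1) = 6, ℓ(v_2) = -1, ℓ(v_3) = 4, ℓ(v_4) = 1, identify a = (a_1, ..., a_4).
a = (-1, 1, 2, 3)

Write a = (a_1, ..., a_4) in the standard basis. For each basis vector v_i, ℓ(v_i) = <v_i, a> is a linear equation in the a_j's. Collect the n equations into a matrix system V a = ℓ, where row i of V is v_i (expressed in the standard basis). Since V is invertible (lower-triangular with 1s on the diagonal, up to permutation), solve by back-substitution:
  V =
[[0, 1, 1, 1],
 [1, 0, 0, 0],
 [-1, 1, 1, 0],
 [0, 1, 0, 0]]
  V a = (6, -1, 4, 1)
Solving gives a = (-1, 1, 2, 3).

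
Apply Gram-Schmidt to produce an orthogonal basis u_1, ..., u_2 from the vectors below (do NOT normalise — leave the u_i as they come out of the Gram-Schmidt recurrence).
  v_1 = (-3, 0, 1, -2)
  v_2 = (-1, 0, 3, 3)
Orthogonal basis:
  u_1 = (-3, 0, 1, -2)
  u_2 = (-1, 0, 3, 3)

Apply the Gram-Schmidt recurrence
  u_1 = v_1
  u_i = v_i − Σ_{j<i} ((v_i · u_j) / (u_j · u_j)) · u_j.

Step by step this gives:
  u_1 = (-3, 0, 1, -2)
  u_2 = (-1, 0, 3, 3)

Orthogonality check:
  u_2 · u_1 = 0 (should be 0)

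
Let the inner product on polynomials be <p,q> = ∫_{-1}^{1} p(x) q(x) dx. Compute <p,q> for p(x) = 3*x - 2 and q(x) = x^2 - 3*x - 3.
<p,q> = 14/3

Expand the product: p(x)·q(x) = 3*x^3 - 11*x^2 - 3*x + 6.
∫_{-1}^{1} of each monomial x^k gives [2/(k+1) if k even, 0 if k odd]. Integrating term-by-term (or equivalently evaluating the antiderivative F(x) = 3*x^4/4 - 11*x^3/3 - 3*x^2/2 + 6*x at the endpoints):
  F(1) − F(−1) = 19/12 − (-37/12) = 14/3.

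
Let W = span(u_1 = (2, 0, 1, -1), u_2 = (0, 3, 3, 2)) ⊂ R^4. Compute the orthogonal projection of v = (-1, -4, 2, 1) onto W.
proj_W(v) = (-36/131, -69/131, -87/131, -28/131)

Set up U = [u_1 | ... | u_2] ∈ R^(4×2). The projector onto W = col(U) is P = U (U^T U)^(-1) U^T.
Compute U^T U =
  [6, 1]
  [1, 22],
and U^T v = (-1, -4).
Solve U^T U · c = U^T v for the coefficients: c = (-18/131, -23/131). The projection is proj_W(v) = U c.
Check: (v - proj_W(v)) · u_1 = 0  (should be 0).
Check: (v - proj_W(v)) · u_2 = 0  (should be 0).
Result: proj_W(v) = (-36/131, -69/131, -87/131, -28/131).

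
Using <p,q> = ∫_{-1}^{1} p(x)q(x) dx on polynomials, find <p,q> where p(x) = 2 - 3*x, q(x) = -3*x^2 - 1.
<p,q> = -8

Expand the product: p(x)·q(x) = 9*x^3 - 6*x^2 + 3*x - 2.
∫_{-1}^{1} of each monomial x^k gives [2/(k+1) if k even, 0 if k odd]. Integrating term-by-term (or equivalently evaluating the antiderivative F(x) = 9*x^4/4 - 2*x^3 + 3*x^2/2 - 2*x at the endpoints):
  F(1) − F(−1) = -1/4 − (31/4) = -8.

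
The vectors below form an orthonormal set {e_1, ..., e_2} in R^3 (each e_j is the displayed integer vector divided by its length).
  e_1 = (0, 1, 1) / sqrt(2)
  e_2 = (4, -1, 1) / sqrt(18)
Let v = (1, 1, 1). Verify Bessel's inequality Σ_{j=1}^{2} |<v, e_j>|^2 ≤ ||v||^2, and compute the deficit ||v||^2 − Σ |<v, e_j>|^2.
Σ |<v, e_j>|^2 = 26/9; ||v||^2 = 3; deficit = 1/9

Write each e_j = u_j / sqrt(<u_j, u_j>) where u_j is the displayed integer vector. Then <v, e_j> = <v, u_j> / sqrt(<u_j, u_j>), so |<v, e_j>|^2 = <v, u_j>^2 / <u_j, u_j>.
Coefficients: <v, e_1> = 2/sqrt(2), <v, e_2> = 4/sqrt(18).
Square and sum: Σ |<v, e_j>|^2 = 26/9.
Compute ||v||^2 = v·v = 3.
Deficit = 3 − 26/9 = 1/9 ≥ 0, confirming Bessel's inequality. (The deficit equals ||v − Σ <v,e_j> e_j||^2, the squared distance from v to span{e_j}.)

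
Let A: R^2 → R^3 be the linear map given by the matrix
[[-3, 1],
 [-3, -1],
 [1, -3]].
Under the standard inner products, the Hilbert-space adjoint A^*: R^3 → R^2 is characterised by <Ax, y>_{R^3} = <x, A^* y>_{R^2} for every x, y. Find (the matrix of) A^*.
A^* = A^T =
[[-3, -3, 1],
 [1, -1, -3]]

For real matrices with standard dot products, the defining identity <Ax, y> = <x, A^* y> gives (Ax)^T y = x^T (A^*) y, i.e. x^T A^T y = x^T (A^*) y. Since this holds for all x, y, we must have A^* = A^T. Therefore
A^* =
[[-3, -3, 1],
 [1, -1, -3]].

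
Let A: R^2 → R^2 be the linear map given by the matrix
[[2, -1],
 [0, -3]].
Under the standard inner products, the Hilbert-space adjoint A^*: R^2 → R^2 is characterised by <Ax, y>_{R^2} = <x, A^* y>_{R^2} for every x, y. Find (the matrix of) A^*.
A^* = A^T =
[[2, 0],
 [-1, -3]]

For real matrices with standard dot products, the defining identity <Ax, y> = <x, A^* y> gives (Ax)^T y = x^T (A^*) y, i.e. x^T A^T y = x^T (A^*) y. Since this holds for all x, y, we must have A^* = A^T. Therefore
A^* =
[[2, 0],
 [-1, -3]].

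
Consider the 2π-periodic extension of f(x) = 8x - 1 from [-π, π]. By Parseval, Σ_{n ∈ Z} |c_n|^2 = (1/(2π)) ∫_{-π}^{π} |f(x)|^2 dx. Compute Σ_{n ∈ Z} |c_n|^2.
Σ |c_n|^2 = 64π^2/3 + 1

Expand and integrate term by term over [-π, π]:
  ∫ (8x)^2 dx = 64·(2π^3/3); ∫ 2·8·(-1)·x dx = 0 (odd integrand); ∫ (-1)^2 dx = 1·2π.
So (1/(2π)) ∫_{-π}^{π} (8x - 1)^2 dx = 64π^2/3 + 1 = 64π^2/3 + 1.
Parseval ⇒ Σ |c_n|^2 = 64π^2/3 + 1.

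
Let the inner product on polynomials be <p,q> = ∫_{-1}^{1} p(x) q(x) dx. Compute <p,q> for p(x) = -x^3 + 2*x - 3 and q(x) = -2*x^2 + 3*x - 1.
<p,q> = 64/5

Expand the product: p(x)·q(x) = 2*x^5 - 3*x^4 - 3*x^3 + 12*x^2 - 11*x + 3.
∫_{-1}^{1} of each monomial x^k gives [2/(k+1) if k even, 0 if k odd]. Integrating term-by-term (or equivalently evaluating the antiderivative F(x) = x^6/3 - 3*x^5/5 - 3*x^4/4 + 4*x^3 - 11*x^2/2 + 3*x at the endpoints):
  F(1) − F(−1) = 29/60 − (-739/60) = 64/5.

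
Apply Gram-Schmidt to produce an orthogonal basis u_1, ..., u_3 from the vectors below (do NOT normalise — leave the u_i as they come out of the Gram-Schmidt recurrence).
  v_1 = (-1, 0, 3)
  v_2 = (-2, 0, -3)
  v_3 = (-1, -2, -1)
Orthogonal basis:
  u_1 = (-1, 0, 3)
  u_2 = (-27/10, 0, -9/10)
  u_3 = (0, -2, 0)

Apply the Gram-Schmidt recurrence
  u_1 = v_1
  u_i = v_i − Σ_{j<i} ((v_i · u_j) / (u_j · u_j)) · u_j.

Step by step this gives:
  u_1 = (-1, 0, 3)
  u_2 = (-27/10, 0, -9/10)
  u_3 = (0, -2, 0)

Orthogonality check:
  u_2 · u_1 = 0 (should be 0)
  u_3 · u_1 = 0 (should be 0)
  u_3 · u_2 = 0 (should be 0)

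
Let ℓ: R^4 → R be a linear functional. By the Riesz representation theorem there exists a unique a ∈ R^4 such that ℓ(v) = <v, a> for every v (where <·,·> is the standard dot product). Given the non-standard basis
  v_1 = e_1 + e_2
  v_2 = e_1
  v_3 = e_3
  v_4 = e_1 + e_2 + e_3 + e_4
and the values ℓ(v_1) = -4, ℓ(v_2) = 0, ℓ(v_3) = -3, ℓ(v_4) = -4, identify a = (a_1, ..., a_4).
a = (0, -4, -3, 3)

Write a = (a_1, ..., a_4) in the standard basis. For each basis vector v_i, ℓ(v_i) = <v_i, a> is a linear equation in the a_j's. Collect the n equations into a matrix system V a = ℓ, where row i of V is v_i (expressed in the standard basis). Since V is invertible (lower-triangular with 1s on the diagonal, up to permutation), solve by back-substitution:
  V =
[[1, 1, 0, 0],
 [1, 0, 0, 0],
 [0, 0, 1, 0],
 [1, 1, 1, 1]]
  V a = (-4, 0, -3, -4)
Solving gives a = (0, -4, -3, 3).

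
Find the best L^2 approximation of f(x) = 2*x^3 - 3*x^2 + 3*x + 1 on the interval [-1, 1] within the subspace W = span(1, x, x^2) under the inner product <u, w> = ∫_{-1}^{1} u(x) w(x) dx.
g(x) = -3*x^2 + 21*x/5 + 1

The best approximation g ∈ W is the orthogonal projection of f onto W. Writing g = a_0 + a_1 x + a_2 x^2, the coefficients solve the normal equations G · a = b where
  G_{ij} = <φ_i, φ_j> and b_i = <f, φ_i>, with φ_0 = 1, φ_1 = x, φ_2 = x^2.
G =
  [2, 0, 2/3]
  [0, 2/3, 0]
  [2/3, 0, 2/5],
b = (0, 14/5, -8/15).
Solving gives a_0 = 1, a_1 = 21/5, a_2 = -3, so
  g(x) = -3*x^2 + 21*x/5 + 1.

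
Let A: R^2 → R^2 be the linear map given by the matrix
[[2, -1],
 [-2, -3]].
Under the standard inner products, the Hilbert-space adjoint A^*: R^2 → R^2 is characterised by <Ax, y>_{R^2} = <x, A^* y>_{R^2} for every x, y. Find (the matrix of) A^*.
A^* = A^T =
[[2, -2],
 [-1, -3]]

For real matrices with standard dot products, the defining identity <Ax, y> = <x, A^* y> gives (Ax)^T y = x^T (A^*) y, i.e. x^T A^T y = x^T (A^*) y. Since this holds for all x, y, we must have A^* = A^T. Therefore
A^* =
[[2, -2],
 [-1, -3]].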